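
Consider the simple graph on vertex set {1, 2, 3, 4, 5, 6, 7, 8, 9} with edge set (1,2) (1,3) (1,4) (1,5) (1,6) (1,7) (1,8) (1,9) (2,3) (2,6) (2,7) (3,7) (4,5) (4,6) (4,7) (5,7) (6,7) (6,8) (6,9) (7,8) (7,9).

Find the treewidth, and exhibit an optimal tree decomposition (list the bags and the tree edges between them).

The largest bag has 4 vertices, giving width 3; this decomposition certifies tw(G) ≤ 3. For the lower bound, the 4 vertices {1, 2, 3, 7} are pairwise adjacent, and any tree decomposition puts a clique entirely inside one bag — forcing width ≥ 3. The upper and lower bounds meet at 3, so that is the treewidth.

Treewidth 3.
One such decomposition:
Bags: B1 = {1, 4, 6, 7}  B2 = {1, 6, 7, 8}  B3 = {1, 6, 7, 9}  B4 = {1, 2, 6, 7}  B5 = {1, 4, 5, 7}  B6 = {1, 2, 3, 7}
Tree: B1–B2, B2–B3, B2–B4, B1–B5, B4–B6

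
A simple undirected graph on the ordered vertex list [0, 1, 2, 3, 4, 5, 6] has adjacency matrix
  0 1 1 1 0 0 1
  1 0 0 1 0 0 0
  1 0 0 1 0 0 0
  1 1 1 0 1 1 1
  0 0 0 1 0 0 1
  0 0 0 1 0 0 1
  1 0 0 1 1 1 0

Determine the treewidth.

A width-2 tree decomposition is:
Bags: B1 = {0, 1, 3}  B2 = {0, 3, 6}  B3 = {3, 5, 6}  B4 = {3, 4, 6}  B5 = {0, 2, 3}
Tree: B1–B2, B2–B3, B2–B4, B1–B5
Each bag holds 3 vertices, so the decomposition has width 2, which upper-bounds the treewidth. For the lower bound, the 3 vertices {0, 1, 3} are pairwise adjacent, and any tree decomposition puts a clique entirely inside one bag — forcing width ≥ 2. Hence tw(G) = 2 exactly.

2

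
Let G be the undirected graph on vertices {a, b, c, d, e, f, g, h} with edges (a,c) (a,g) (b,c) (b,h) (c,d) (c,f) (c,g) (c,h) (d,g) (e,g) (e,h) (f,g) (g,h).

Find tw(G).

A width-2 tree decomposition is:
Bags: B1 = {c, d, g}  B2 = {c, g, h}  B3 = {c, f, g}  B4 = {e, g, h}  B5 = {b, c, h}  B6 = {a, c, g}
Tree: B1–B2, B2–B3, B2–B4, B2–B5, B1–B6
Every bag has size at most 3, so the width is 3 − 1 = 2 and tw(G) ≤ 2. On the other hand G contains the 3-clique {e, g, h}. A clique must lie in a single bag of any decomposition, so no decomposition can have width below 2. Combining the bounds, tw(G) = 2.

2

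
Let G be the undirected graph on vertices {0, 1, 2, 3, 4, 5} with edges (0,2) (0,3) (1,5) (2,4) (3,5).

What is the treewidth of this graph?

1

A width-1 tree decomposition is:
Bags: B1 = {2, 4}  B2 = {0, 2}  B3 = {0, 3}  B4 = {3, 5}  B5 = {1, 5}
Tree: B1–B2, B2–B3, B3–B4, B4–B5
Each bag holds 2 vertices, so the decomposition has width 1, which upper-bounds the treewidth. G has an edge, so its treewidth is at least 1. Hence tw(G) = 1 exactly.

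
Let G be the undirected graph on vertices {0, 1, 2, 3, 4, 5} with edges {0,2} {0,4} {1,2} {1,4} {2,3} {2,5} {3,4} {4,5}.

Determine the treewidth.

2

A width-2 tree decomposition is:
Bags: B1 = {0, 2, 4}  B2 = {1, 2, 4}  B3 = {2, 4, 5}  B4 = {2, 3, 4}
Tree: B1–B2, B2–B3, B3–B4
Every bag has size at most 3, so the width is 3 − 1 = 2 and tw(G) ≤ 2. The edges 2–0–4–1–2 form a cycle, so G is not a tree and its treewidth is at least 2. Therefore the treewidth is 2.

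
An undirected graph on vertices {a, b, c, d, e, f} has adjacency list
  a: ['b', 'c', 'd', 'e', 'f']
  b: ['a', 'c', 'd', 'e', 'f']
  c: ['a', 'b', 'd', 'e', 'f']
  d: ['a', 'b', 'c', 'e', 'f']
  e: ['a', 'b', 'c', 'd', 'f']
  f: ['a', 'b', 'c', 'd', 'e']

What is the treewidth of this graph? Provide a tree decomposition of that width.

Treewidth 5.
One such decomposition:
Bags: B1 = {a, b, c, d, e, f}
Tree: (single bag)

A single bag containing all 6 vertices is trivially a valid decomposition of width 5. Conversely, {a, b, c, d, e, f} is a clique of size 6, and the vertices of any clique must share a bag in every tree decomposition; so some bag has ≥ 6 vertices and tw(G) ≥ 5. Therefore the treewidth is 5.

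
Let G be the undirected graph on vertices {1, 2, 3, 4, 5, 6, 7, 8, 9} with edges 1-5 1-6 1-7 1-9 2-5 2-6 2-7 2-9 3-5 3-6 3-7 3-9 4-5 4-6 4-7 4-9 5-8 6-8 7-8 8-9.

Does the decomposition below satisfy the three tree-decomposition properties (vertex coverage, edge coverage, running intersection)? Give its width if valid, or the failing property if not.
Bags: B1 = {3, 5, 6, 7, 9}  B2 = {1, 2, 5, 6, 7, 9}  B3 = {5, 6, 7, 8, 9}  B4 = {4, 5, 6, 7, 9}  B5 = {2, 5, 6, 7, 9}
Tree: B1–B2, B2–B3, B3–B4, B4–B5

No — bags containing vertex 2 are not connected in the tree.

A tree decomposition must satisfy three properties: every vertex lies in some bag; for every edge, both endpoints lie together in some bag; and for every vertex, the bags containing it form a connected subtree. Here bags containing vertex 2 are not connected in the tree, so the decomposition is invalid.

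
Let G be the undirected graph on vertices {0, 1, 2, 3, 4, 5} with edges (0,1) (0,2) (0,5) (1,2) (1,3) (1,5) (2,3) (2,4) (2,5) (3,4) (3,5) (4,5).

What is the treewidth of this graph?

A width-3 tree decomposition is:
Bags: B1 = {1, 2, 3, 5}  B2 = {2, 3, 4, 5}  B3 = {0, 1, 2, 5}
Tree: B1–B2, B1–B3
Each bag holds 4 vertices, so the decomposition has width 3, which upper-bounds the treewidth. For the lower bound, the 4 vertices {0, 1, 2, 5} are pairwise adjacent, and any tree decomposition puts a clique entirely inside one bag — forcing width ≥ 3. Therefore the treewidth is 3.

3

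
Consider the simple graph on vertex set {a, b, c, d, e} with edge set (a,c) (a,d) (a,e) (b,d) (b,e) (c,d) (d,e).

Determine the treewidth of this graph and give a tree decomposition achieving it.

Treewidth 2.
One such decomposition:
Bags: B1 = {b, d, e}  B2 = {a, d, e}  B3 = {a, c, d}
Tree: B1–B2, B2–B3

Every bag has size at most 3, so the width is 3 − 1 = 2 and tw(G) ≤ 2. Conversely, {a, d, e} is a clique of size 3, and the vertices of any clique must share a bag in every tree decomposition; so some bag has ≥ 3 vertices and tw(G) ≥ 2. Therefore the treewidth is 2.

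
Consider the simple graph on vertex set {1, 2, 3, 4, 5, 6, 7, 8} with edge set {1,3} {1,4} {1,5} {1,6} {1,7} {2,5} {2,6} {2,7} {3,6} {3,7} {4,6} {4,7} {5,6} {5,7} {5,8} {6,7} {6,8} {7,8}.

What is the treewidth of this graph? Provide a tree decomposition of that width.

Every bag has size at most 4, so the width is 4 − 1 = 3 and tw(G) ≤ 3. On the other hand G contains the 4-clique {5, 6, 7, 8}. A clique must lie in a single bag of any decomposition, so no decomposition can have width below 3. Hence tw(G) = 3 exactly.

Treewidth 3.
One such decomposition:
Bags: B1 = {1, 4, 6, 7}  B2 = {1, 3, 6, 7}  B3 = {1, 5, 6, 7}  B4 = {5, 6, 7, 8}  B5 = {2, 5, 6, 7}
Tree: B1–B2, B2–B3, B3–B4, B4–B5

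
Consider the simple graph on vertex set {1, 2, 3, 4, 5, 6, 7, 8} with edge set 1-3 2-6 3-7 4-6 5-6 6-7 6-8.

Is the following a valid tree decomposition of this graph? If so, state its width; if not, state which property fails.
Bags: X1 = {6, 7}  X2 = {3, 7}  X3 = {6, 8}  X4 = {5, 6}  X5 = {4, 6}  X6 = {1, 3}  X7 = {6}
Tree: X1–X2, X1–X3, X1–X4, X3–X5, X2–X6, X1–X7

No — vertex 2 appears in no bag.

A tree decomposition must satisfy three properties: every vertex lies in some bag; for every edge, both endpoints lie together in some bag; and for every vertex, the bags containing it form a connected subtree. Here vertex 2 appears in no bag, so the decomposition is invalid.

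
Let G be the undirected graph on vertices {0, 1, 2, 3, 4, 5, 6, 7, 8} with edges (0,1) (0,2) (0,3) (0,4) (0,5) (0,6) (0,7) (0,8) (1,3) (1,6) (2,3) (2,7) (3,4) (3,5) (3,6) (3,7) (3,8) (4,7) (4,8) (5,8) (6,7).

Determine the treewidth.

3

A width-3 tree decomposition is:
Bags: B1 = {0, 3, 6, 7}  B2 = {0, 3, 4, 7}  B3 = {0, 3, 4, 8}  B4 = {0, 1, 3, 6}  B5 = {0, 3, 5, 8}  B6 = {0, 2, 3, 7}
Tree: B1–B2, B2–B3, B1–B4, B3–B5, B1–B6
Every bag has size at most 4, so the width is 4 − 1 = 3 and tw(G) ≤ 3. On the other hand G contains the 4-clique {0, 3, 4, 8}. A clique must lie in a single bag of any decomposition, so no decomposition can have width below 3. Combining the bounds, tw(G) = 3.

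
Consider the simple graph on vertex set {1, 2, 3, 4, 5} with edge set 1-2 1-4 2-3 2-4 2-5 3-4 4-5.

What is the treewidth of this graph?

A width-2 tree decomposition is:
Bags: B1 = {1, 2, 4}  B2 = {2, 4, 5}  B3 = {2, 3, 4}
Tree: B1–B2, B1–B3
Each bag holds 3 vertices, so the decomposition has width 2, which upper-bounds the treewidth. For the lower bound, the 3 vertices {1, 2, 4} are pairwise adjacent, and any tree decomposition puts a clique entirely inside one bag — forcing width ≥ 2. Therefore the treewidth is 2.

2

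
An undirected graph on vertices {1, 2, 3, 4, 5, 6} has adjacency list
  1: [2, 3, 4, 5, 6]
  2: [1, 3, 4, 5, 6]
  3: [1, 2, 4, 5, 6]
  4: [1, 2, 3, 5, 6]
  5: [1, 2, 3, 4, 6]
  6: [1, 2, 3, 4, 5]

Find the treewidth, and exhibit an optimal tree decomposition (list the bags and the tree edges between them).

A single bag containing all 6 vertices is trivially a valid decomposition of width 5. Conversely, {1, 2, 3, 4, 5, 6} is a clique of size 6, and the vertices of any clique must share a bag in every tree decomposition; so some bag has ≥ 6 vertices and tw(G) ≥ 5. The upper and lower bounds meet at 5, so that is the treewidth.

Treewidth 5.
One optimal decomposition is:
Bags: B1 = {1, 2, 3, 4, 5, 6}
Tree: (single bag)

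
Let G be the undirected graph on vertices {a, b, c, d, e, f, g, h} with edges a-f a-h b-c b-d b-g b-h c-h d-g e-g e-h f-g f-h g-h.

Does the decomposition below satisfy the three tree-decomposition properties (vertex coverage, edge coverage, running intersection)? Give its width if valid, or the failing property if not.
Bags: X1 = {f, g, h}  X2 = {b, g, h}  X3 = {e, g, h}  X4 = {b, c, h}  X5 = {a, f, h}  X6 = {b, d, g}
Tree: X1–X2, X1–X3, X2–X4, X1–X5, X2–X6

Every vertex of G appears in some bag (union = {a, b, c, d, e, f, g, h}); every edge is covered by a bag; and for each vertex v the set of bags containing v is connected in the bag tree. The decomposition is therefore valid. The largest bag has 3 vertices, so the width is 2.

Yes; width 2.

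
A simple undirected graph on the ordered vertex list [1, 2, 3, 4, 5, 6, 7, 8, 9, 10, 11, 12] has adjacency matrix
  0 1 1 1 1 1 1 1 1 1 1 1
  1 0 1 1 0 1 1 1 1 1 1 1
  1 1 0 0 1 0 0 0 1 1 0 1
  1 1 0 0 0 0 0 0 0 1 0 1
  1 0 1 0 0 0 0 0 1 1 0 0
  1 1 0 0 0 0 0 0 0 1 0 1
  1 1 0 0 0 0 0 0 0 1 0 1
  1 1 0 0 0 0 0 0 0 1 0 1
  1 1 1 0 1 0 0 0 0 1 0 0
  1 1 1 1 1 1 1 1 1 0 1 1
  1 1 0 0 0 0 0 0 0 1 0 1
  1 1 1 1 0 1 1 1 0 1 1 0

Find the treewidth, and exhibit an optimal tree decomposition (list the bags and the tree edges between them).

The largest bag has 5 vertices, giving width 4; this decomposition certifies tw(G) ≤ 4. Conversely, {1, 2, 3, 9, 10} is a clique of size 5, and the vertices of any clique must share a bag in every tree decomposition; so some bag has ≥ 5 vertices and tw(G) ≥ 4. Therefore the treewidth is 4.

Treewidth 4.
Bags: B1 = {1, 2, 10, 11, 12}  B2 = {1, 2, 3, 10, 12}  B3 = {1, 2, 8, 10, 12}  B4 = {1, 2, 4, 10, 12}  B5 = {1, 2, 6, 10, 12}  B6 = {1, 2, 7, 10, 12}  B7 = {1, 2, 3, 9, 10}  B8 = {1, 3, 5, 9, 10}
Tree: B1–B2, B1–B3, B1–B4, B1–B5, B5–B6, B2–B7, B7–B8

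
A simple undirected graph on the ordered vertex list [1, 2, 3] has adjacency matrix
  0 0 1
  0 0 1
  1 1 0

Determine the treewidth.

A width-1 tree decomposition is:
Bags: B1 = {2, 3}  B2 = {1, 3}
Tree: B1–B2
The largest bag has 2 vertices, giving width 1; this decomposition certifies tw(G) ≤ 1. Since G has at least one edge (e.g. 3–2), it is not an edgeless graph, so tw(G) ≥ 1. The upper and lower bounds meet at 1, so that is the treewidth.

1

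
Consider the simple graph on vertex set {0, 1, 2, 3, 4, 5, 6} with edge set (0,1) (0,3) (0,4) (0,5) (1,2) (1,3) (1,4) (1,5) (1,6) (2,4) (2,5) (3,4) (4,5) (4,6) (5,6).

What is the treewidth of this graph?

A width-3 tree decomposition is:
Bags: B1 = {0, 1, 4, 5}  B2 = {1, 2, 4, 5}  B3 = {1, 4, 5, 6}  B4 = {0, 1, 3, 4}
Tree: B1–B2, B2–B3, B1–B4
Every bag has size at most 4, so the width is 4 − 1 = 3 and tw(G) ≤ 3. For the lower bound, the 4 vertices {0, 1, 3, 4} are pairwise adjacent, and any tree decomposition puts a clique entirely inside one bag — forcing width ≥ 3. The upper and lower bounds meet at 3, so that is the treewidth.

3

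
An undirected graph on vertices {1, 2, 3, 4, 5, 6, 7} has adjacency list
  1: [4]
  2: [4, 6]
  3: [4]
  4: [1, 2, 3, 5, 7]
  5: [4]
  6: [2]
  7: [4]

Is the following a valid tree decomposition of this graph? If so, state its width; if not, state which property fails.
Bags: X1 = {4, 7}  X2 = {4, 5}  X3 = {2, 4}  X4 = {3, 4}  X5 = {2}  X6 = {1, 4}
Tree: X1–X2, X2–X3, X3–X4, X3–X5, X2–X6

A tree decomposition must satisfy three properties: every vertex lies in some bag; for every edge, both endpoints lie together in some bag; and for every vertex, the bags containing it form a connected subtree. Here vertex 6 appears in no bag, so the decomposition is invalid.

No — vertex 6 appears in no bag.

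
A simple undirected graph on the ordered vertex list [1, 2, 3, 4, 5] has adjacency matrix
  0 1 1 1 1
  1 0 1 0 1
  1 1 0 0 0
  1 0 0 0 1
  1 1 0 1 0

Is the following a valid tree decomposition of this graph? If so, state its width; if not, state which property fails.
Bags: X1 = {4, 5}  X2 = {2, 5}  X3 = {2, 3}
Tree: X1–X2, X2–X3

No — vertex 1 appears in no bag.

A tree decomposition must satisfy three properties: every vertex lies in some bag; for every edge, both endpoints lie together in some bag; and for every vertex, the bags containing it form a connected subtree. Here vertex 1 appears in no bag, so the decomposition is invalid.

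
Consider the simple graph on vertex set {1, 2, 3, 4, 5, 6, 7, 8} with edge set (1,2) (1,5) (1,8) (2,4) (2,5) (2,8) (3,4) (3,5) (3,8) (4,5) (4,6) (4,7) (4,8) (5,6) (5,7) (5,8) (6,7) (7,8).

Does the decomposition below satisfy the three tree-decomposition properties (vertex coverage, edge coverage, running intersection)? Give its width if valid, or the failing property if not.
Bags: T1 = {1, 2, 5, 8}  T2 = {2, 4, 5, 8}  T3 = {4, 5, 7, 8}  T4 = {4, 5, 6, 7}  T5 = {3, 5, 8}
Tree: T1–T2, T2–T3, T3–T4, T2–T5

A tree decomposition must satisfy three properties: every vertex lies in some bag; for every edge, both endpoints lie together in some bag; and for every vertex, the bags containing it form a connected subtree. Here edge (4,3) lies in no bag, so the decomposition is invalid.

No — edge (4,3) lies in no bag.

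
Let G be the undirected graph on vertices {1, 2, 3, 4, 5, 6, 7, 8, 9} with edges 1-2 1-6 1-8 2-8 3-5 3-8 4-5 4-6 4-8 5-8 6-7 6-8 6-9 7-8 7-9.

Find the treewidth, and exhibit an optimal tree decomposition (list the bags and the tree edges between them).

Treewidth 2.
Bags: B1 = {4, 6, 8}  B2 = {4, 5, 8}  B3 = {1, 6, 8}  B4 = {6, 7, 8}  B5 = {1, 2, 8}  B6 = {3, 5, 8}  B7 = {6, 7, 9}
Tree: B1–B2, B1–B3, B3–B4, B3–B5, B2–B6, B4–B7

The largest bag has 3 vertices, giving width 2; this decomposition certifies tw(G) ≤ 2. Conversely, {1, 2, 8} is a clique of size 3, and the vertices of any clique must share a bag in every tree decomposition; so some bag has ≥ 3 vertices and tw(G) ≥ 2. The upper and lower bounds meet at 2, so that is the treewidth.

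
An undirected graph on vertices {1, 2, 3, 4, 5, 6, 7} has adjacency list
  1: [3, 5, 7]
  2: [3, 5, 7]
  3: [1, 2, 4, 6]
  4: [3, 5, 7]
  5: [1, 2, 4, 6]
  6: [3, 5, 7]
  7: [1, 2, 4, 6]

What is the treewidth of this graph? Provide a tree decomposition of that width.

Every bag has size at most 4, so the width is 4 − 1 = 3 and tw(G) ≤ 3. For the lower bound: the 4 vertex sets {1,3}, {4,7}, {5}, {6} are disjoint, each induces a connected subgraph, and every pair is joined by at least one edge of G. Contracting each set to a single vertex therefore yields K_{4} as a minor, and since treewidth is minor-monotone, tw(G) ≥ tw(K_{4}) = 3. Combining the bounds, tw(G) = 3.

Treewidth 3.
Bags: B1 = {1, 3, 5, 7}  B2 = {3, 4, 5, 7}  B3 = {3, 5, 6, 7}  B4 = {2, 3, 5, 7}
Tree: B1–B2, B2–B3, B3–B4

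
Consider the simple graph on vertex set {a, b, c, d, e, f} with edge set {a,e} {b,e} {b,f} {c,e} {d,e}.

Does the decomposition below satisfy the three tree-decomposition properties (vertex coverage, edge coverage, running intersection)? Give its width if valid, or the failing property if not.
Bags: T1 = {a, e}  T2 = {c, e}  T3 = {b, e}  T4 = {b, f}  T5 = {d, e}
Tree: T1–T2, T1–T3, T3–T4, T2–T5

Yes; width 1.

Checking the three conditions: (i) the bags cover all of {a, b, c, d, e, f}; (ii) for each edge, some bag contains both endpoints; (iii) the bags containing any fixed vertex form a subtree. All hold, so the decomposition is valid with width 2 − 1 = 1.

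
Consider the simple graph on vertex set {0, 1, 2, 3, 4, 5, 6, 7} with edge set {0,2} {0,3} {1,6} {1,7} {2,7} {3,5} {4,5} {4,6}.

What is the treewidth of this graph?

A width-2 tree decomposition is:
Bags: B1 = {0, 3, 5}  B2 = {0, 2, 5}  B3 = {2, 5, 7}  B4 = {1, 5, 7}  B5 = {1, 5, 6}  B6 = {4, 5, 6}
Tree: B1–B2, B2–B3, B3–B4, B4–B5, B5–B6
Each bag holds 3 vertices, so the decomposition has width 2, which upper-bounds the treewidth. For the lower bound, G contains the cycle 5–3–0–2–7–1–6–4–5, so G is not a forest; only forests have treewidth ≤ 1, hence tw(G) ≥ 2. Hence tw(G) = 2 exactly.

2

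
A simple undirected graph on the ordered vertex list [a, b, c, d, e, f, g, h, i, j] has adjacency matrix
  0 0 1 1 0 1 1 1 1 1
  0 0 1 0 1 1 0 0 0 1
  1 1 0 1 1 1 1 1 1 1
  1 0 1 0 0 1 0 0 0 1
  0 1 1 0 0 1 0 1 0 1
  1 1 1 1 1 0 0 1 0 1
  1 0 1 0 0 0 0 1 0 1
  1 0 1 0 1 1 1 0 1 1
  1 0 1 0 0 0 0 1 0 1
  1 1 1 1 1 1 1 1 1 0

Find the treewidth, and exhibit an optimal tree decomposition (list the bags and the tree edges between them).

Treewidth 4.
Bags: B1 = {a, c, g, h, j}  B2 = {a, c, f, h, j}  B3 = {a, c, h, i, j}  B4 = {a, c, d, f, j}  B5 = {c, e, f, h, j}  B6 = {b, c, e, f, j}
Tree: B1–B2, B1–B3, B2–B4, B2–B5, B5–B6

Each bag holds 5 vertices, so the decomposition has width 4, which upper-bounds the treewidth. For the lower bound, the 5 vertices {a, c, g, h, j} are pairwise adjacent, and any tree decomposition puts a clique entirely inside one bag — forcing width ≥ 4. Combining the bounds, tw(G) = 4.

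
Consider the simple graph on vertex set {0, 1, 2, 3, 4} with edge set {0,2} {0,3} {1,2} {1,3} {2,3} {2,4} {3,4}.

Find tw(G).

A width-2 tree decomposition is:
Bags: B1 = {1, 2, 3}  B2 = {0, 2, 3}  B3 = {2, 3, 4}
Tree: B1–B2, B1–B3
Every bag has size at most 3, so the width is 3 − 1 = 2 and tw(G) ≤ 2. Conversely, {0, 2, 3} is a clique of size 3, and the vertices of any clique must share a bag in every tree decomposition; so some bag has ≥ 3 vertices and tw(G) ≥ 2. Hence tw(G) = 2 exactly.

2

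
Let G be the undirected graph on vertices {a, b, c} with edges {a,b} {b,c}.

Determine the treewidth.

A width-1 tree decomposition is:
Bags: B1 = {a, b}  B2 = {b, c}
Tree: B1–B2
The largest bag has 2 vertices, giving width 1; this decomposition certifies tw(G) ≤ 1. Since G has at least one edge (e.g. a–b), it is not an edgeless graph, so tw(G) ≥ 1. Therefore the treewidth is 1.

1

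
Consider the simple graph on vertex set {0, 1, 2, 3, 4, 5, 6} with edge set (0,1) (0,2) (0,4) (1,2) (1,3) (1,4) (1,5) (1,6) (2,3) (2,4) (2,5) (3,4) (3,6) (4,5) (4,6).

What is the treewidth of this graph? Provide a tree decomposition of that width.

Each bag holds 4 vertices, so the decomposition has width 3, which upper-bounds the treewidth. Conversely, {0, 1, 2, 4} is a clique of size 4, and the vertices of any clique must share a bag in every tree decomposition; so some bag has ≥ 4 vertices and tw(G) ≥ 3. Hence tw(G) = 3 exactly.

Treewidth 3.
One such decomposition:
Bags: B1 = {1, 2, 4, 5}  B2 = {1, 2, 3, 4}  B3 = {0, 1, 2, 4}  B4 = {1, 3, 4, 6}
Tree: B1–B2, B2–B3, B2–B4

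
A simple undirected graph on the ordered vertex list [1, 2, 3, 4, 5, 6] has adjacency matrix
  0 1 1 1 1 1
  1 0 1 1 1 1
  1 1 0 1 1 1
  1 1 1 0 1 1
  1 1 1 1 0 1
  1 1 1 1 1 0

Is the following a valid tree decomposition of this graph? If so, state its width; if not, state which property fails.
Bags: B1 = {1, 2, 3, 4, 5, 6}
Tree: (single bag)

Checking the three conditions: (i) the bags cover all of {1, 2, 3, 4, 5, 6}; (ii) for each edge, some bag contains both endpoints; (iii) the bags containing any fixed vertex form a subtree. All hold, so the decomposition is valid with width 6 − 1 = 5.

Yes; width 5.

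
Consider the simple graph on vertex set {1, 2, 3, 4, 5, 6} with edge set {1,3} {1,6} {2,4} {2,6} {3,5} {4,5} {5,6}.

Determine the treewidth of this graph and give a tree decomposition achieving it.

The largest bag has 3 vertices, giving width 2; this decomposition certifies tw(G) ≤ 2. Since 1–3–5–6–1 is a cycle in G, G is not acyclic. Forests are exactly the graphs of treewidth ≤ 1, so tw(G) ≥ 2. Therefore the treewidth is 2.

Treewidth 2.
Bags: B1 = {1, 3, 6}  B2 = {3, 5, 6}  B3 = {2, 5, 6}  B4 = {2, 4, 5}
Tree: B1–B2, B2–B3, B3–B4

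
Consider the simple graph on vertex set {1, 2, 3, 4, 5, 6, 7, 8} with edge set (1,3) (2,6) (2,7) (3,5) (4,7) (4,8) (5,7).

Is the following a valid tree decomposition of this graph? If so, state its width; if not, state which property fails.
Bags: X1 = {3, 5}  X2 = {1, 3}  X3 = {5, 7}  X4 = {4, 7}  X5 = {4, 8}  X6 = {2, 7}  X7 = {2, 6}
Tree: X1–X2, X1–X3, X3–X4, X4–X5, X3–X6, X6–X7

Yes; width 1.

Vertex coverage: the bags together contain {1, 2, 3, 4, 5, 6, 7, 8}, the full vertex set. Edge coverage: each edge of G has both endpoints in at least one bag. Running intersection: for every vertex, the bags containing it form a connected subtree. All three properties hold, so this is a valid tree decomposition of width max|bag| − 1 = 1, and hence tw(G) ≤ 1.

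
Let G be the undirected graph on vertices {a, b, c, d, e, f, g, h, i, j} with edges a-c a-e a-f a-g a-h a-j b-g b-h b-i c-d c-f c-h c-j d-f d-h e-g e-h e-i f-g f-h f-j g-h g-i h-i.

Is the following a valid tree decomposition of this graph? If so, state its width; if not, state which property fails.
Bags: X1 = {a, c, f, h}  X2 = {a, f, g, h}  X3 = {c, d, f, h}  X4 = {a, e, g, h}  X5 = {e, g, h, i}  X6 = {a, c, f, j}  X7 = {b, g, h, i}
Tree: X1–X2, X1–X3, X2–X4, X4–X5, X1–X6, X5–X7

Checking the three conditions: (i) the bags cover all of {a, b, c, d, e, f, g, h, i, j}; (ii) for each edge, some bag contains both endpoints; (iii) the bags containing any fixed vertex form a subtree. All hold, so the decomposition is valid with width 4 − 1 = 3.

Yes; width 3.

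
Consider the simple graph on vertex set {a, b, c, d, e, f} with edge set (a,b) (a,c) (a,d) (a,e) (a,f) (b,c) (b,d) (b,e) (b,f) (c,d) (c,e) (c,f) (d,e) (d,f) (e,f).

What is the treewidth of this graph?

A width-5 tree decomposition is:
Bags: B1 = {a, b, c, d, e, f}
Tree: (single bag)
With just one bag of size 6, the width is 6 − 1 = 5, so tw(G) ≤ 5. Conversely, {a, b, c, d, e, f} is a clique of size 6, and the vertices of any clique must share a bag in every tree decomposition; so some bag has ≥ 6 vertices and tw(G) ≥ 5. Therefore the treewidth is 5.

5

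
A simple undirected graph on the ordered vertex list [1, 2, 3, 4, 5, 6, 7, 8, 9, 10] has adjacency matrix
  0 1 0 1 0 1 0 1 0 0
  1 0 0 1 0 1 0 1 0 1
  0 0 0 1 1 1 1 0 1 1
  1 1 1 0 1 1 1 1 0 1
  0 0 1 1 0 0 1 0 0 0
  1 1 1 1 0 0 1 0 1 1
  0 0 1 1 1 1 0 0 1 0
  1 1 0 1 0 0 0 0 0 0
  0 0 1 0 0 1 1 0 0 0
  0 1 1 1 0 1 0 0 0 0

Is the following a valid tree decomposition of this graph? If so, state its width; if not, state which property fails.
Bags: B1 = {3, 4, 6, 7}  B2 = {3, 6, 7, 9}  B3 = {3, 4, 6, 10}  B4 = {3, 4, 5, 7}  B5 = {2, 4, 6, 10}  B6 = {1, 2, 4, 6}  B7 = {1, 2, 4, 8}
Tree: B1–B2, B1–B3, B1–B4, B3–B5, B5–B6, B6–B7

Yes; width 3.

Every vertex of G appears in some bag (union = {1, 2, 3, 4, 5, 6, 7, 8, 9, 10}); every edge is covered by a bag; and for each vertex v the set of bags containing v is connected in the bag tree. The decomposition is therefore valid. The largest bag has 4 vertices, so the width is 3.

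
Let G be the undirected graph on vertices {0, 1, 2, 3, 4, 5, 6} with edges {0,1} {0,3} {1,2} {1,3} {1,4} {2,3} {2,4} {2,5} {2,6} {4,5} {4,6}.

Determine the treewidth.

2

A width-2 tree decomposition is:
Bags: B1 = {1, 2, 4}  B2 = {1, 2, 3}  B3 = {2, 4, 6}  B4 = {0, 1, 3}  B5 = {2, 4, 5}
Tree: B1–B2, B1–B3, B2–B4, B3–B5
The largest bag has 3 vertices, giving width 2; this decomposition certifies tw(G) ≤ 2. On the other hand G contains the 3-clique {0, 1, 3}. A clique must lie in a single bag of any decomposition, so no decomposition can have width below 2. Hence tw(G) = 2 exactly.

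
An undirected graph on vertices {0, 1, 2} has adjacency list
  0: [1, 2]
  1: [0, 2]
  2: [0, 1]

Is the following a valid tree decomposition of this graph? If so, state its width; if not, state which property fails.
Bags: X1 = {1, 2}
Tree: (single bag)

A tree decomposition must satisfy three properties: every vertex lies in some bag; for every edge, both endpoints lie together in some bag; and for every vertex, the bags containing it form a connected subtree. Here vertex 0 appears in no bag, so the decomposition is invalid.

No — vertex 0 appears in no bag.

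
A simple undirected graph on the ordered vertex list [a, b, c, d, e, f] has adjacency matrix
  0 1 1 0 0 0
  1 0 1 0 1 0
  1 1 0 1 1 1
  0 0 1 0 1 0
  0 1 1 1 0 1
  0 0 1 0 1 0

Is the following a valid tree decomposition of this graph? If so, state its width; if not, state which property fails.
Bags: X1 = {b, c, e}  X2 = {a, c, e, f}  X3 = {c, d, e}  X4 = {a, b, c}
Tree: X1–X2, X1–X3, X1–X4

A tree decomposition must satisfy three properties: every vertex lies in some bag; for every edge, both endpoints lie together in some bag; and for every vertex, the bags containing it form a connected subtree. Here bags containing vertex a are not connected in the tree, so the decomposition is invalid.

No — bags containing vertex a are not connected in the tree.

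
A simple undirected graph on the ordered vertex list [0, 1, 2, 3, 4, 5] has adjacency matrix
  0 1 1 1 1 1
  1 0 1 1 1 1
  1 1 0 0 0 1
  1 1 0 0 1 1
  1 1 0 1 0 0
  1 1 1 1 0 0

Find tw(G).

A width-3 tree decomposition is:
Bags: B1 = {0, 1, 2, 5}  B2 = {0, 1, 3, 5}  B3 = {0, 1, 3, 4}
Tree: B1–B2, B2–B3
Every bag has size at most 4, so the width is 4 − 1 = 3 and tw(G) ≤ 3. For the lower bound, the 4 vertices {0, 1, 2, 5} are pairwise adjacent, and any tree decomposition puts a clique entirely inside one bag — forcing width ≥ 3. Combining the bounds, tw(G) = 3.

3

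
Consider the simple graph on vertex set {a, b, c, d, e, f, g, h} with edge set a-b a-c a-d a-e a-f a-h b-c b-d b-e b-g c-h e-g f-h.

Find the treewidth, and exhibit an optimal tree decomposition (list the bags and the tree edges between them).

The largest bag has 3 vertices, giving width 2; this decomposition certifies tw(G) ≤ 2. For the lower bound, the 3 vertices {b, e, g} are pairwise adjacent, and any tree decomposition puts a clique entirely inside one bag — forcing width ≥ 2. Hence tw(G) = 2 exactly.

Treewidth 2.
One such decomposition:
Bags: B1 = {a, c, h}  B2 = {a, b, c}  B3 = {a, b, d}  B4 = {a, b, e}  B5 = {b, e, g}  B6 = {a, f, h}
Tree: B1–B2, B2–B3, B2–B4, B4–B5, B1–B6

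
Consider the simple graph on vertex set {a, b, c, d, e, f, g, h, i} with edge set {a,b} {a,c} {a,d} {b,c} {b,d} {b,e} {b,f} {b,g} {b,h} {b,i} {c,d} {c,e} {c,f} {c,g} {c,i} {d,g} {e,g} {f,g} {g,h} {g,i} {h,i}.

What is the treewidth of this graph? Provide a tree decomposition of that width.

The largest bag has 4 vertices, giving width 3; this decomposition certifies tw(G) ≤ 3. For the lower bound, the 4 vertices {b, g, h, i} are pairwise adjacent, and any tree decomposition puts a clique entirely inside one bag — forcing width ≥ 3. The upper and lower bounds meet at 3, so that is the treewidth.

Treewidth 3.
One such decomposition:
Bags: B1 = {b, c, d, g}  B2 = {a, b, c, d}  B3 = {b, c, e, g}  B4 = {b, c, g, i}  B5 = {b, g, h, i}  B6 = {b, c, f, g}
Tree: B1–B2, B1–B3, B1–B4, B4–B5, B1–B6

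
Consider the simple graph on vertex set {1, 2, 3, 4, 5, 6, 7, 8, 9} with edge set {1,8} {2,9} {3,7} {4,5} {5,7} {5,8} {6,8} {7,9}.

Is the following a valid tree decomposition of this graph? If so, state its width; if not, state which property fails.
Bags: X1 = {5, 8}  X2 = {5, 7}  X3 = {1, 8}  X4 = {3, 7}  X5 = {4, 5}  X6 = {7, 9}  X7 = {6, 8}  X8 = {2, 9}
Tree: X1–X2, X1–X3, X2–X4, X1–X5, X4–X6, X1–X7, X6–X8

Every vertex of G appears in some bag (union = {1, 2, 3, 4, 5, 6, 7, 8, 9}); every edge is covered by a bag; and for each vertex v the set of bags containing v is connected in the bag tree. The decomposition is therefore valid. The largest bag has 2 vertices, so the width is 1.

Yes; width 1.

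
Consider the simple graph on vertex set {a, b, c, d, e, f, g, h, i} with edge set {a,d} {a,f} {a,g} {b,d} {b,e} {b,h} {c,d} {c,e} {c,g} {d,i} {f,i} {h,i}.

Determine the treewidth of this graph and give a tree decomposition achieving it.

The largest bag has 4 vertices, giving width 3; this decomposition certifies tw(G) ≤ 3. For the lower bound: the 4 vertex sets {f,h,i}, {b}, {d}, {a,c,e,g} are disjoint, each induces a connected subgraph, and every pair is joined by at least one edge of G. Contracting each set to a single vertex therefore yields K_{4} as a minor, and since treewidth is minor-monotone, tw(G) ≥ tw(K_{4}) = 3. Combining the bounds, tw(G) = 3.

Treewidth 3.
Bags: B1 = {b, f, h, i}  B2 = {b, d, f, i}  B3 = {a, b, d, f}  B4 = {a, b, d, e}  B5 = {a, c, d, e}  B6 = {a, c, e, g}
Tree: B1–B2, B2–B3, B3–B4, B4–B5, B5–B6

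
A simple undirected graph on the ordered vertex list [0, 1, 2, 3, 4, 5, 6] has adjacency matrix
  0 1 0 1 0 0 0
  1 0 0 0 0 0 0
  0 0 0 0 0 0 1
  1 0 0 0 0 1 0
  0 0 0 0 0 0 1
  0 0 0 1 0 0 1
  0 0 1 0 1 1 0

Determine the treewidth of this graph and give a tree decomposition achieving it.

Every bag has size at most 2, so the width is 2 − 1 = 1 and tw(G) ≤ 1. G has an edge, so its treewidth is at least 1. Therefore the treewidth is 1.

Treewidth 1.
One optimal decomposition is:
Bags: B1 = {3, 5}  B2 = {5, 6}  B3 = {0, 3}  B4 = {0, 1}  B5 = {4, 6}  B6 = {2, 6}
Tree: B1–B2, B1–B3, B3–B4, B2–B5, B5–B6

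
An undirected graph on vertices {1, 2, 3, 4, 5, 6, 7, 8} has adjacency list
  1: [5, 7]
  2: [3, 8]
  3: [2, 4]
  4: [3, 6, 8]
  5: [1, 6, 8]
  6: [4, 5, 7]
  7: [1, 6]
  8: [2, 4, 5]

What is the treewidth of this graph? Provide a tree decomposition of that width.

Treewidth 2.
One such decomposition:
Bags: B1 = {1, 5, 7}  B2 = {5, 6, 7}  B3 = {5, 6, 8}  B4 = {4, 6, 8}  B5 = {2, 4, 8}  B6 = {2, 3, 4}
Tree: B1–B2, B2–B3, B3–B4, B4–B5, B5–B6

The largest bag has 3 vertices, giving width 2; this decomposition certifies tw(G) ≤ 2. Since 1–7–6–5–1 is a cycle in G, G is not acyclic. Forests are exactly the graphs of treewidth ≤ 1, so tw(G) ≥ 2. Combining the bounds, tw(G) = 2.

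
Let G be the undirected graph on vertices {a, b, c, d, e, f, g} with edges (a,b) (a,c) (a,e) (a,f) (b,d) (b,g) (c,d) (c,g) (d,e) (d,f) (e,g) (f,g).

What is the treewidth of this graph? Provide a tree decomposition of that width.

Treewidth 3.
One optimal decomposition is:
Bags: B1 = {a, d, f, g}  B2 = {a, c, d, g}  B3 = {a, b, d, g}  B4 = {a, d, e, g}
Tree: B1–B2, B2–B3, B3–B4

Every bag has size at most 4, so the width is 4 − 1 = 3 and tw(G) ≤ 3. For the lower bound: the 4 vertex sets {f,g}, {c,d}, {a}, {b} are disjoint, each induces a connected subgraph, and every pair is joined by at least one edge of G. Contracting each set to a single vertex therefore yields K_{4} as a minor, and since treewidth is minor-monotone, tw(G) ≥ tw(K_{4}) = 3. Hence tw(G) = 3 exactly.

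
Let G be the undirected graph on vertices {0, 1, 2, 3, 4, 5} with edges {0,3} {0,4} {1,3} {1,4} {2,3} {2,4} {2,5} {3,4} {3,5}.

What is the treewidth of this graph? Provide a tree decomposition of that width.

Treewidth 2.
Bags: B1 = {1, 3, 4}  B2 = {0, 3, 4}  B3 = {2, 3, 4}  B4 = {2, 3, 5}
Tree: B1–B2, B1–B3, B3–B4

The largest bag has 3 vertices, giving width 2; this decomposition certifies tw(G) ≤ 2. On the other hand G contains the 3-clique {0, 3, 4}. A clique must lie in a single bag of any decomposition, so no decomposition can have width below 2. Combining the bounds, tw(G) = 2.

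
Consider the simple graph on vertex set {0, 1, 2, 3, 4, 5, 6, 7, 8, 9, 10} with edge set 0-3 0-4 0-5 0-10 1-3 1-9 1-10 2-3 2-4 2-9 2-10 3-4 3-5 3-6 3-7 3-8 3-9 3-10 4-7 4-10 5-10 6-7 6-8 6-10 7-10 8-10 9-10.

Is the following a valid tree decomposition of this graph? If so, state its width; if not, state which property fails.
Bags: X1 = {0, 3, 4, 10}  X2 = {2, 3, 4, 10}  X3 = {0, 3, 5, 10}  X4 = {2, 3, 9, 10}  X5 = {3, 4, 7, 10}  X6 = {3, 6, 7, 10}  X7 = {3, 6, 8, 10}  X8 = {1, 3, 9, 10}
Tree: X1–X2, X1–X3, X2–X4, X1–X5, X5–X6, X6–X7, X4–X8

Yes; width 3.

Every vertex of G appears in some bag (union = {0, 1, 2, 3, 4, 5, 6, 7, 8, 9, 10}); every edge is covered by a bag; and for each vertex v the set of bags containing v is connected in the bag tree. The decomposition is therefore valid. The largest bag has 4 vertices, so the width is 3.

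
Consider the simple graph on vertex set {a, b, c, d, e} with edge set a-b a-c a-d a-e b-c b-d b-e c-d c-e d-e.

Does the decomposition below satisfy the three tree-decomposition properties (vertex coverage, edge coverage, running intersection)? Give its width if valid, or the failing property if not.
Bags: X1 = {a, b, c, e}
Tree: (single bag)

No — vertex d appears in no bag.

A tree decomposition must satisfy three properties: every vertex lies in some bag; for every edge, both endpoints lie together in some bag; and for every vertex, the bags containing it form a connected subtree. Here vertex d appears in no bag, so the decomposition is invalid.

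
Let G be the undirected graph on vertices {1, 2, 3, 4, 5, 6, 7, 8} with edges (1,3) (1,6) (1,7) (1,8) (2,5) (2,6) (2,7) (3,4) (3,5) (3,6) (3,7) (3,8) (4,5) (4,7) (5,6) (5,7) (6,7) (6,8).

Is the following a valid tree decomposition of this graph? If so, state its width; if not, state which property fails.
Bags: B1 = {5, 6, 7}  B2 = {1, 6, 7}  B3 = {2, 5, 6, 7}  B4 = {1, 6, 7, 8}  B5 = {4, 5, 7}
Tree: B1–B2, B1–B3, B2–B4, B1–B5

No — vertex 3 appears in no bag.

A tree decomposition must satisfy three properties: every vertex lies in some bag; for every edge, both endpoints lie together in some bag; and for every vertex, the bags containing it form a connected subtree. Here vertex 3 appears in no bag, so the decomposition is invalid.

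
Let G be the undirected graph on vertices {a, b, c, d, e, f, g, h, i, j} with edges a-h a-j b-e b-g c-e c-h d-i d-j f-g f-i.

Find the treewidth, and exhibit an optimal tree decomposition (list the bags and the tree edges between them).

Each bag holds 3 vertices, so the decomposition has width 2, which upper-bounds the treewidth. For the lower bound, G contains the cycle h–a–j–d–i–f–g–b–e–c–h, so G is not a forest; only forests have treewidth ≤ 1, hence tw(G) ≥ 2. Combining the bounds, tw(G) = 2.

Treewidth 2.
One such decomposition:
Bags: B1 = {a, h, j}  B2 = {d, h, j}  B3 = {d, h, i}  B4 = {f, h, i}  B5 = {f, g, h}  B6 = {b, g, h}  B7 = {b, e, h}  B8 = {c, e, h}
Tree: B1–B2, B2–B3, B3–B4, B4–B5, B5–B6, B6–B7, B7–B8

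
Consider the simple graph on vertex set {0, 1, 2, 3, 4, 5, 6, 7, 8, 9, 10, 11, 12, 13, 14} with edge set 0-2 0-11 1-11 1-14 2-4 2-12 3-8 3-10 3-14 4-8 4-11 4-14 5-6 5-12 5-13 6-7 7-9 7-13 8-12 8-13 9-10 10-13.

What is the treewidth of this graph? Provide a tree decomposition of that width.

Every bag has size at most 4, so the width is 4 − 1 = 3 and tw(G) ≤ 3. For the lower bound: the 4 vertex sets {0,1,11}, {2}, {4}, {3,8,12,14} are disjoint, each induces a connected subgraph, and every pair is joined by at least one edge of G. Contracting each set to a single vertex therefore yields K_{4} as a minor, and since treewidth is minor-monotone, tw(G) ≥ tw(K_{4}) = 3. Hence tw(G) = 3 exactly.

Treewidth 3.
One optimal decomposition is:
Bags: B1 = {0, 1, 2, 11}  B2 = {1, 2, 4, 11}  B3 = {1, 2, 4, 14}  B4 = {2, 4, 12, 14}  B5 = {4, 8, 12, 14}  B6 = {3, 8, 12, 14}  B7 = {3, 5, 8, 12}  B8 = {3, 5, 8, 13}  B9 = {3, 5, 10, 13}  B10 = {5, 6, 10, 13}  B11 = {6, 7, 10, 13}  B12 = {6, 7, 9, 10}
Tree: B1–B2, B2–B3, B3–B4, B4–B5, B5–B6, B6–B7, B7–B8, B8–B9, B9–B10, B10–B11, B11–B12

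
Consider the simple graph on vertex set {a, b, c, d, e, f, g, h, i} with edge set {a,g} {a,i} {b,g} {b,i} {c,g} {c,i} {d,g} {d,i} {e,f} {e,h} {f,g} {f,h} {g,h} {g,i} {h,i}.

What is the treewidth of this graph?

2

A width-2 tree decomposition is:
Bags: B1 = {f, g, h}  B2 = {g, h, i}  B3 = {c, g, i}  B4 = {e, f, h}  B5 = {d, g, i}  B6 = {a, g, i}  B7 = {b, g, i}
Tree: B1–B2, B2–B3, B1–B4, B3–B5, B5–B6, B2–B7
Every bag has size at most 3, so the width is 3 − 1 = 2 and tw(G) ≤ 2. Conversely, {f, g, h} is a clique of size 3, and the vertices of any clique must share a bag in every tree decomposition; so some bag has ≥ 3 vertices and tw(G) ≥ 2. Combining the bounds, tw(G) = 2.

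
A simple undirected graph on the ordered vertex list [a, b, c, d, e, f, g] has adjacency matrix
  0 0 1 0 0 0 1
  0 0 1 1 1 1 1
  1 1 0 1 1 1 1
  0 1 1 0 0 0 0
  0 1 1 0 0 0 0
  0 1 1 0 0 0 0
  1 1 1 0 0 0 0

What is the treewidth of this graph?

2

A width-2 tree decomposition is:
Bags: B1 = {b, c, d}  B2 = {b, c, f}  B3 = {b, c, e}  B4 = {b, c, g}  B5 = {a, c, g}
Tree: B1–B2, B1–B3, B2–B4, B4–B5
The largest bag has 3 vertices, giving width 2; this decomposition certifies tw(G) ≤ 2. On the other hand G contains the 3-clique {a, c, g}. A clique must lie in a single bag of any decomposition, so no decomposition can have width below 2. Therefore the treewidth is 2.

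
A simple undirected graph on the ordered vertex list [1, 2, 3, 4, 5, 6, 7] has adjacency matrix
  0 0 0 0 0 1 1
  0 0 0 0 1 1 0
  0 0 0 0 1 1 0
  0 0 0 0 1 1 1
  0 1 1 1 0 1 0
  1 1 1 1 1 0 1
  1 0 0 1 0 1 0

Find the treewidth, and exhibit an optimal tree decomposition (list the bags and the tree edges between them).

Treewidth 2.
Bags: B1 = {4, 6, 7}  B2 = {4, 5, 6}  B3 = {2, 5, 6}  B4 = {3, 5, 6}  B5 = {1, 6, 7}
Tree: B1–B2, B2–B3, B3–B4, B1–B5

Each bag holds 3 vertices, so the decomposition has width 2, which upper-bounds the treewidth. Conversely, {1, 6, 7} is a clique of size 3, and the vertices of any clique must share a bag in every tree decomposition; so some bag has ≥ 3 vertices and tw(G) ≥ 2. The upper and lower bounds meet at 2, so that is the treewidth.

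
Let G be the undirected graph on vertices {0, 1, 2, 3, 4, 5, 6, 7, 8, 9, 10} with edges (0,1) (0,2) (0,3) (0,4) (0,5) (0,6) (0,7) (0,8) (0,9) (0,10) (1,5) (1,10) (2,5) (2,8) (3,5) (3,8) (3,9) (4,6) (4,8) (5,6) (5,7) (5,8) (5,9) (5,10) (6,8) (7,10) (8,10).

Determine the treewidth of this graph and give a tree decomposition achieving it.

Treewidth 3.
One such decomposition:
Bags: B1 = {0, 5, 6, 8}  B2 = {0, 5, 8, 10}  B3 = {0, 2, 5, 8}  B4 = {0, 1, 5, 10}  B5 = {0, 4, 6, 8}  B6 = {0, 3, 5, 8}  B7 = {0, 3, 5, 9}  B8 = {0, 5, 7, 10}
Tree: B1–B2, B2–B3, B2–B4, B1–B5, B2–B6, B6–B7, B4–B8

The largest bag has 4 vertices, giving width 3; this decomposition certifies tw(G) ≤ 3. Conversely, {0, 4, 6, 8} is a clique of size 4, and the vertices of any clique must share a bag in every tree decomposition; so some bag has ≥ 4 vertices and tw(G) ≥ 3. The upper and lower bounds meet at 3, so that is the treewidth.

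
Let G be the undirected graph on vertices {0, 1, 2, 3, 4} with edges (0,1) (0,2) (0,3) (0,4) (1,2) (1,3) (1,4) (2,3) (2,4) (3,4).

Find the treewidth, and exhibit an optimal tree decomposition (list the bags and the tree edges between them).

Treewidth 4.
One such decomposition:
Bags: B1 = {0, 1, 2, 3, 4}
Tree: (single bag)

With just one bag of size 5, the width is 5 − 1 = 4, so tw(G) ≤ 4. On the other hand G contains the 5-clique {0, 1, 2, 3, 4}. A clique must lie in a single bag of any decomposition, so no decomposition can have width below 4. Therefore the treewidth is 4.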